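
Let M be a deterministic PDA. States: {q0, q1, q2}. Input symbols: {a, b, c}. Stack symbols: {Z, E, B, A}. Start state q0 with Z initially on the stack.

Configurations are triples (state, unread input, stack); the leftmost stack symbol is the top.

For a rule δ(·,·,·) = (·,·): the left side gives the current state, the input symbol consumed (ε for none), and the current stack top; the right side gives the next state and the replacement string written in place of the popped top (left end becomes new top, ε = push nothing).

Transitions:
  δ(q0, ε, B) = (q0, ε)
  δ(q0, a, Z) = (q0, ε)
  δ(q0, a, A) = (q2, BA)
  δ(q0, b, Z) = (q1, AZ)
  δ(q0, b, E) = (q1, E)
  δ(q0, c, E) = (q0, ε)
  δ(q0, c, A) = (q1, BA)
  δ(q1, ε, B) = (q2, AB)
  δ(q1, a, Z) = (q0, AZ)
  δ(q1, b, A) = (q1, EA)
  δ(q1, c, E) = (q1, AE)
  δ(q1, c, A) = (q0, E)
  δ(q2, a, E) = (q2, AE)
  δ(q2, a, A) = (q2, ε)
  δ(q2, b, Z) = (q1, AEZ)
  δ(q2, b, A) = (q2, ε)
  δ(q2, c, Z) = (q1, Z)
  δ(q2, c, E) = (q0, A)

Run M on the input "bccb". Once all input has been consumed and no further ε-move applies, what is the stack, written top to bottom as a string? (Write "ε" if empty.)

(q0, bccb, Z)
  read b, top Z: go to q1, push AZ → (q1, ccb, AZ)
  read c, top A: go to q0, push E → (q0, cb, EZ)
  read c, top E: go to q0, push ε → (q0, b, Z)
  read b, top Z: go to q1, push AZ → (q1, ε, AZ)
All input consumed in state q1 with stack AZ.

AZ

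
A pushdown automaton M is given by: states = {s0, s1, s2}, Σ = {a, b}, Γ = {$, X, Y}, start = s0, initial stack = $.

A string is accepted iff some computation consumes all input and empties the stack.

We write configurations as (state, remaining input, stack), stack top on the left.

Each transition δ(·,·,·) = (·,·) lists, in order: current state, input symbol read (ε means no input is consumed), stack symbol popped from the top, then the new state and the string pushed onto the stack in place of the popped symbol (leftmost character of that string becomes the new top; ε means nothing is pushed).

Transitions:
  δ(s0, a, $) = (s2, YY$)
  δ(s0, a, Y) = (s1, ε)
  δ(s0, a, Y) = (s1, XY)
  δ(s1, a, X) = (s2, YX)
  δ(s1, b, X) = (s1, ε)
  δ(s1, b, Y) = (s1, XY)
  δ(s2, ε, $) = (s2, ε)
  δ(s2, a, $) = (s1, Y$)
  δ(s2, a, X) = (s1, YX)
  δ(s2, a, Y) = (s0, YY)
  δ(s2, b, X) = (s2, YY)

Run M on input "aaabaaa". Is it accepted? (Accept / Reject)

No computation consumes all input and empties the stack.

Reject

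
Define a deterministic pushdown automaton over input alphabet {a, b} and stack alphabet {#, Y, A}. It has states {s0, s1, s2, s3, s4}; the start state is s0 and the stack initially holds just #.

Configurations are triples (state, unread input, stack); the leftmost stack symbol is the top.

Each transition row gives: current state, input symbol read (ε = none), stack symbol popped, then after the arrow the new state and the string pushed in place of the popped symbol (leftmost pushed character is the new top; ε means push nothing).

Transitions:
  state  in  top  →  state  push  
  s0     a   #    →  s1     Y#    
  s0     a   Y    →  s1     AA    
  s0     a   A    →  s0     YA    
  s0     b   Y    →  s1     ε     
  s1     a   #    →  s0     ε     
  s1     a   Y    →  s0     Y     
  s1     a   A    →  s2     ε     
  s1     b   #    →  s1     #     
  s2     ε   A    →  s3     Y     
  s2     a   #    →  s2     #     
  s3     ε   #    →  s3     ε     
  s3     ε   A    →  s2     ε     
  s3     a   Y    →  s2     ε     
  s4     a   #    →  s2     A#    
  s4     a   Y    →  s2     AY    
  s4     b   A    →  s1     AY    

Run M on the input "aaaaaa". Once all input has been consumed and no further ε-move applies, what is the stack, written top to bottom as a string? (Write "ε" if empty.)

#

(s0, aaaaaa, #)
  read a, top #: go to s1, push Y# → (s1, aaaaa, Y#)
  read a, top Y: go to s0, push Y → (s0, aaaa, Y#)
  read a, top Y: go to s1, push AA → (s1, aaa, AA#)
  read a, top A: go to s2, push ε → (s2, aa, A#)
  ε-move, top A: go to s3, push Y → (s3, aa, Y#)
  read a, top Y: go to s2, push ε → (s2, a, #)
  read a, top #: go to s2, push # → (s2, ε, #)
All input consumed in state s2 with stack #.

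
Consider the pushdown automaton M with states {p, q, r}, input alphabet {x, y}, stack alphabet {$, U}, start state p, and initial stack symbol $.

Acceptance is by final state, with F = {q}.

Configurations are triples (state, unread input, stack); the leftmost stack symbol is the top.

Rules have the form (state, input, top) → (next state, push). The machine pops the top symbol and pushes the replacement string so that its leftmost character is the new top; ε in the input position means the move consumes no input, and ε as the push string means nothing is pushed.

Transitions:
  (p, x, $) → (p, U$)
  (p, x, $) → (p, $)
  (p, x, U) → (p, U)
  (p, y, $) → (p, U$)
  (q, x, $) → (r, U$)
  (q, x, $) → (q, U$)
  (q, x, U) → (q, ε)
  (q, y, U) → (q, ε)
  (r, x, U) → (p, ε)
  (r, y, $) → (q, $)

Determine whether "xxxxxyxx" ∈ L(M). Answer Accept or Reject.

Reject

No computation consumes all input and reaches a final state.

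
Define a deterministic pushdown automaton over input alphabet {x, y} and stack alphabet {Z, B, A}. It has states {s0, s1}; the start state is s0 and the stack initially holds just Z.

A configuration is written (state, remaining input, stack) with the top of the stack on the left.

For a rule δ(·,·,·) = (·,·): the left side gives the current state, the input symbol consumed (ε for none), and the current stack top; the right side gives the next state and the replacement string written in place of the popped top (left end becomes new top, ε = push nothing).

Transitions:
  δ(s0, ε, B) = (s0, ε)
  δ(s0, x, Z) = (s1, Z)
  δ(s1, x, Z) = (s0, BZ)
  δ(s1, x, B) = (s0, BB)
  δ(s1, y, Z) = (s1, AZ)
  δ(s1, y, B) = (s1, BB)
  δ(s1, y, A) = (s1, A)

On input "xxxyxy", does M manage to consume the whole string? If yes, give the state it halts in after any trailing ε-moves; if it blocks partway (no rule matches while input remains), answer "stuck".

stuck

(s0, xxxyxy, Z)
  read x, top Z: go to s1, push Z → (s1, xxyxy, Z)
  read x, top Z: go to s0, push BZ → (s0, xyxy, BZ)
  ε-move, top B: go to s0, push ε → (s0, xyxy, Z)
  read x, top Z: go to s1, push Z → (s1, yxy, Z)
  read y, top Z: go to s1, push AZ → (s1, xy, AZ)
No transition for (s1, x, top A); M blocks with input xy remaining.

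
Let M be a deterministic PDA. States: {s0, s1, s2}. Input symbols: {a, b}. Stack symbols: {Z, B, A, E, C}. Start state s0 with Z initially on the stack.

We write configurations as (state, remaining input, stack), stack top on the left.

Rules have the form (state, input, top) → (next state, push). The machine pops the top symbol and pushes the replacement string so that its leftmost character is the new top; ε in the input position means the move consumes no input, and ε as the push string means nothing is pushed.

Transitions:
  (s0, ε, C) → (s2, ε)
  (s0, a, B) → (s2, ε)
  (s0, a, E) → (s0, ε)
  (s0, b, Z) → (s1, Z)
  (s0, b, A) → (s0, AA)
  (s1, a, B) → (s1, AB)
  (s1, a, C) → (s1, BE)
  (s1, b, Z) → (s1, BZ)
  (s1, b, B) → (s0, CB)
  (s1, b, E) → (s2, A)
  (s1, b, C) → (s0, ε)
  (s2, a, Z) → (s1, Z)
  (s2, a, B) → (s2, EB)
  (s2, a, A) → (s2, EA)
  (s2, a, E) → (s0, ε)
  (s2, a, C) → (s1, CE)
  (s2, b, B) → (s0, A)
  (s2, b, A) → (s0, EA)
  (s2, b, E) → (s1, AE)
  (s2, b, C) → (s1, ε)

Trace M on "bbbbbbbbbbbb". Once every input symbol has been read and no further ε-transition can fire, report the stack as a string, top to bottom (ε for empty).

(s0, bbbbbbbbbbbb, Z) ⊢ (s1, bbbbbbbbbbb, Z) ⊢ (s1, bbbbbbbbbb, BZ) ⊢ (s0, bbbbbbbbb, CBZ) ⊢ (s2, bbbbbbbbb, BZ) ⊢ (s0, bbbbbbbb, AZ) ⊢ (s0, bbbbbbb, AAZ) ⊢ (s0, bbbbbb, AAAZ) ⊢ (s0, bbbbb, AAAAZ) ⊢ (s0, bbbb, AAAAAZ) ⊢ (s0, bbb, AAAAAAZ) ⊢ (s0, bb, AAAAAAAZ) ⊢ (s0, b, AAAAAAAAZ) ⊢ (s0, ε, AAAAAAAAAZ)
All input consumed in state s0 with stack AAAAAAAAAZ.

AAAAAAAAAZ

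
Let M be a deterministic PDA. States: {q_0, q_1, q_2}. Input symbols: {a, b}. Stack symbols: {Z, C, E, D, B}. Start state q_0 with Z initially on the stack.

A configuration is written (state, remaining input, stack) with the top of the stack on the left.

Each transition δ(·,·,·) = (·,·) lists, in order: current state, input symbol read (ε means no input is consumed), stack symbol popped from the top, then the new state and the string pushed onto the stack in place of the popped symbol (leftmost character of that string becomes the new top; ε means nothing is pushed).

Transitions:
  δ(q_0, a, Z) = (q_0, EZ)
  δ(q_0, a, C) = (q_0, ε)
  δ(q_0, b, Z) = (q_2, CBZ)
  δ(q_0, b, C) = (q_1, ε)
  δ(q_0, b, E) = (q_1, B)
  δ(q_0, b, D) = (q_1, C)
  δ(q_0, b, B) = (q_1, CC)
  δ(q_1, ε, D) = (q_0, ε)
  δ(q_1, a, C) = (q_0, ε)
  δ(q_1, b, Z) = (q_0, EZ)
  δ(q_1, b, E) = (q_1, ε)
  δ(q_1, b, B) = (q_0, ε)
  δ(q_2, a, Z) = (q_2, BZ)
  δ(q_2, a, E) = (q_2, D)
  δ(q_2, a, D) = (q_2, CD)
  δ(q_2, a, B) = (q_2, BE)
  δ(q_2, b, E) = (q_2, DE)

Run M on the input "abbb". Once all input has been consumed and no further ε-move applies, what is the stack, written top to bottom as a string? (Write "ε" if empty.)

(q_0, abbb, Z) ⊢ (q_0, bbb, EZ) ⊢ (q_1, bb, BZ) ⊢ (q_0, b, Z) ⊢ (q_2, ε, CBZ)
All input consumed in state q_2 with stack CBZ.

CBZ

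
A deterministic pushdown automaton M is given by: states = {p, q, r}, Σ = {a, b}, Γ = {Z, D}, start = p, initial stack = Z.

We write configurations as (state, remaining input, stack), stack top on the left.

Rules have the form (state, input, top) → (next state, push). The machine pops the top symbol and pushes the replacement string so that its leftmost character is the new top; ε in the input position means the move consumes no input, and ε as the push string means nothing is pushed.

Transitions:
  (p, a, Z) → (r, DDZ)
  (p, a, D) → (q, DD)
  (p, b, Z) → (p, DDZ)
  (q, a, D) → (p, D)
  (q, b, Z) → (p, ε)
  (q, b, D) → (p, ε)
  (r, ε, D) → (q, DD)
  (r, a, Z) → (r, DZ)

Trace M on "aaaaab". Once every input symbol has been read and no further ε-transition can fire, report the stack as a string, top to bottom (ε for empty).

(p, aaaaab, Z) ⊢ (r, aaaab, DDZ) ⊢ (q, aaaab, DDDZ) ⊢ (p, aaab, DDDZ) ⊢ (q, aab, DDDDZ) ⊢ (p, ab, DDDDZ) ⊢ (q, b, DDDDDZ) ⊢ (p, ε, DDDDZ)
All input consumed in state p with stack DDDDZ.

DDDDZ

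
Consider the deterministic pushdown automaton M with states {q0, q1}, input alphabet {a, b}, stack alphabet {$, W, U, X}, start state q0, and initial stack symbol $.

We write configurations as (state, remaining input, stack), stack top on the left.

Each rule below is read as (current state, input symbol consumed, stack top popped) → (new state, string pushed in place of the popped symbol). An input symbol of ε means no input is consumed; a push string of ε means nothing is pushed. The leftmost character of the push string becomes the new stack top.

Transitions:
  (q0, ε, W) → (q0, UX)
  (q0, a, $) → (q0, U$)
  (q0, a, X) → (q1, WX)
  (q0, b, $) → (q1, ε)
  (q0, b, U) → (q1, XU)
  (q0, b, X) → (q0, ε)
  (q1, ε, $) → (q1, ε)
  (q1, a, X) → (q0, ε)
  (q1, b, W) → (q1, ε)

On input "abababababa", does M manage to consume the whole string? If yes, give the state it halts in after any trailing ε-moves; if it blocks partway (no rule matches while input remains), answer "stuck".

q0

(q0, abababababa, $)
  read a, top $: go to q0, push U$ → (q0, bababababa, U$)
  read b, top U: go to q1, push XU → (q1, ababababa, XU$)
  read a, top X: go to q0, push ε → (q0, babababa, U$)
  read b, top U: go to q1, push XU → (q1, abababa, XU$)
  read a, top X: go to q0, push ε → (q0, bababa, U$)
  read b, top U: go to q1, push XU → (q1, ababa, XU$)
  read a, top X: go to q0, push ε → (q0, baba, U$)
  read b, top U: go to q1, push XU → (q1, aba, XU$)
  read a, top X: go to q0, push ε → (q0, ba, U$)
  read b, top U: go to q1, push XU → (q1, a, XU$)
  read a, top X: go to q0, push ε → (q0, ε, U$)
All input consumed; M is in state q0.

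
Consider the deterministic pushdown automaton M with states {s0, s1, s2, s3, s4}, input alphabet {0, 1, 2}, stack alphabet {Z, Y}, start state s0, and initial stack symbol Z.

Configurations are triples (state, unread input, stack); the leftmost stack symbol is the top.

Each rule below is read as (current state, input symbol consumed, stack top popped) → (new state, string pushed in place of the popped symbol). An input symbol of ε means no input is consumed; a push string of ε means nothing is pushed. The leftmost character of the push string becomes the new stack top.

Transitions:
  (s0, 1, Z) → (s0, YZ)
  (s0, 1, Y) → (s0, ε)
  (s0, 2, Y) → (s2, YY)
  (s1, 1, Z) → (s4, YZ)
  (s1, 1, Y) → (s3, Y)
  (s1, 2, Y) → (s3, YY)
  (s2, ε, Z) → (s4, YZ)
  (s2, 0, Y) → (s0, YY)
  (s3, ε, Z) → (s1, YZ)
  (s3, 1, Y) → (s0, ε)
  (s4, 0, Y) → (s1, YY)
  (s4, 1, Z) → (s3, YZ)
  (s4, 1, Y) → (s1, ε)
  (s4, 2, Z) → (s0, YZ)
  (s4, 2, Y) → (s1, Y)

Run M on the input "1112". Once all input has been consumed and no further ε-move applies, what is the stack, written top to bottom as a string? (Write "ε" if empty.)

YYZ

(s0, 1112, Z) ⊢ (s0, 112, YZ) ⊢ (s0, 12, Z) ⊢ (s0, 2, YZ) ⊢ (s2, ε, YYZ)
All input consumed in state s2 with stack YYZ.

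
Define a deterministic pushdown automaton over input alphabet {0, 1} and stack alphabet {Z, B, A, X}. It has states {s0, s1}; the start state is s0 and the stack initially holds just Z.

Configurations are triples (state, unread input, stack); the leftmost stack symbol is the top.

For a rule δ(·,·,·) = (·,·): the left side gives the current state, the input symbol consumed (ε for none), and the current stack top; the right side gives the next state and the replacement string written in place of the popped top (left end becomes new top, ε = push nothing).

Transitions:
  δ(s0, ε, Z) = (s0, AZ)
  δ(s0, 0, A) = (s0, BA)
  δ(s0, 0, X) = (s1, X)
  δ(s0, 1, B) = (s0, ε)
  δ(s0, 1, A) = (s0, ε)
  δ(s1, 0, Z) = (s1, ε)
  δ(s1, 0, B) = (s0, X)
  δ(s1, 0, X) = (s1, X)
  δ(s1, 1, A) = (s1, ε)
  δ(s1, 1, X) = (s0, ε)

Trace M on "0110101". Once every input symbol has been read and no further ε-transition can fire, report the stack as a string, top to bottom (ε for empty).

(s0, 0110101, Z)
  ε-move, top Z: go to s0, push AZ → (s0, 0110101, AZ)
  read 0, top A: go to s0, push BA → (s0, 110101, BAZ)
  read 1, top B: go to s0, push ε → (s0, 10101, AZ)
  read 1, top A: go to s0, push ε → (s0, 0101, Z)
  ε-move, top Z: go to s0, push AZ → (s0, 0101, AZ)
  read 0, top A: go to s0, push BA → (s0, 101, BAZ)
  read 1, top B: go to s0, push ε → (s0, 01, AZ)
  read 0, top A: go to s0, push BA → (s0, 1, BAZ)
  read 1, top B: go to s0, push ε → (s0, ε, AZ)
All input consumed in state s0 with stack AZ.

AZ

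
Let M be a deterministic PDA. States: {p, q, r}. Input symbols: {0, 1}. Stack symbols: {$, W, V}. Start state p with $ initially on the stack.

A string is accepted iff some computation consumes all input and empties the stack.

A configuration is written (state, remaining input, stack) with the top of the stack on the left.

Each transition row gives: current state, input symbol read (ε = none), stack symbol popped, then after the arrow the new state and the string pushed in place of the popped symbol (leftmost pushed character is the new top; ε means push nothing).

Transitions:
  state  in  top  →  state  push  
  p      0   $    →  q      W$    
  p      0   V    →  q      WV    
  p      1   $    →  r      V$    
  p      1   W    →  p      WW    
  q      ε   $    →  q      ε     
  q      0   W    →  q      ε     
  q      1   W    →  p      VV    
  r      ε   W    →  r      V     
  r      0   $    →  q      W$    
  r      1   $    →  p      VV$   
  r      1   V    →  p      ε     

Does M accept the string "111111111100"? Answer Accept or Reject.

Accept

(p, 111111111100, $)
  read 1, top $: go to r, push V$ → (r, 11111111100, V$)
  read 1, top V: go to p, push ε → (p, 1111111100, $)
  read 1, top $: go to r, push V$ → (r, 111111100, V$)
  read 1, top V: go to p, push ε → (p, 11111100, $)
  read 1, top $: go to r, push V$ → (r, 1111100, V$)
  read 1, top V: go to p, push ε → (p, 111100, $)
  read 1, top $: go to r, push V$ → (r, 11100, V$)
  read 1, top V: go to p, push ε → (p, 1100, $)
  read 1, top $: go to r, push V$ → (r, 100, V$)
  read 1, top V: go to p, push ε → (p, 00, $)
  read 0, top $: go to q, push W$ → (q, 0, W$)
  read 0, top W: go to q, push ε → (q, ε, $)
  ε-move, top $: go to q, push ε → (q, ε, ε)
All input consumed and the stack is empty.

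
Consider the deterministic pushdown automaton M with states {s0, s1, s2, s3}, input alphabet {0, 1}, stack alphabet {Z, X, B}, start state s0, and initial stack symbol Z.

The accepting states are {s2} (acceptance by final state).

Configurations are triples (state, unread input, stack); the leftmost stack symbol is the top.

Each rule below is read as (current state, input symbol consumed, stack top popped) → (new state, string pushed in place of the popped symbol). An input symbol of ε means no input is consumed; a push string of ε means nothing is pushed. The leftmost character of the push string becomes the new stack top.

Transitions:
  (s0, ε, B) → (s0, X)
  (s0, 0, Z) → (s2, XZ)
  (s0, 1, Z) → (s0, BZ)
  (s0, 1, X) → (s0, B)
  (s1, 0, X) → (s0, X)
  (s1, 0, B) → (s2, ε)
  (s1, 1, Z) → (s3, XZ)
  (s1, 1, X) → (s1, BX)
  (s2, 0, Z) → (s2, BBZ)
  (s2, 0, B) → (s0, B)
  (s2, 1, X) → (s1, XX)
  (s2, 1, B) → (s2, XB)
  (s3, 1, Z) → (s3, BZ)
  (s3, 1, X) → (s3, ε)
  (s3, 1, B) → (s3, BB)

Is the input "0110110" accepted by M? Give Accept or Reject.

(s0, 0110110, Z)
  read 0, top Z: go to s2, push XZ → (s2, 110110, XZ)
  read 1, top X: go to s1, push XX → (s1, 10110, XXZ)
  read 1, top X: go to s1, push BX → (s1, 0110, BXXZ)
  read 0, top B: go to s2, push ε → (s2, 110, XXZ)
  read 1, top X: go to s1, push XX → (s1, 10, XXXZ)
  read 1, top X: go to s1, push BX → (s1, 0, BXXXZ)
  read 0, top B: go to s2, push ε → (s2, ε, XXXZ)
All input consumed; state s2 ∈ F.

Accept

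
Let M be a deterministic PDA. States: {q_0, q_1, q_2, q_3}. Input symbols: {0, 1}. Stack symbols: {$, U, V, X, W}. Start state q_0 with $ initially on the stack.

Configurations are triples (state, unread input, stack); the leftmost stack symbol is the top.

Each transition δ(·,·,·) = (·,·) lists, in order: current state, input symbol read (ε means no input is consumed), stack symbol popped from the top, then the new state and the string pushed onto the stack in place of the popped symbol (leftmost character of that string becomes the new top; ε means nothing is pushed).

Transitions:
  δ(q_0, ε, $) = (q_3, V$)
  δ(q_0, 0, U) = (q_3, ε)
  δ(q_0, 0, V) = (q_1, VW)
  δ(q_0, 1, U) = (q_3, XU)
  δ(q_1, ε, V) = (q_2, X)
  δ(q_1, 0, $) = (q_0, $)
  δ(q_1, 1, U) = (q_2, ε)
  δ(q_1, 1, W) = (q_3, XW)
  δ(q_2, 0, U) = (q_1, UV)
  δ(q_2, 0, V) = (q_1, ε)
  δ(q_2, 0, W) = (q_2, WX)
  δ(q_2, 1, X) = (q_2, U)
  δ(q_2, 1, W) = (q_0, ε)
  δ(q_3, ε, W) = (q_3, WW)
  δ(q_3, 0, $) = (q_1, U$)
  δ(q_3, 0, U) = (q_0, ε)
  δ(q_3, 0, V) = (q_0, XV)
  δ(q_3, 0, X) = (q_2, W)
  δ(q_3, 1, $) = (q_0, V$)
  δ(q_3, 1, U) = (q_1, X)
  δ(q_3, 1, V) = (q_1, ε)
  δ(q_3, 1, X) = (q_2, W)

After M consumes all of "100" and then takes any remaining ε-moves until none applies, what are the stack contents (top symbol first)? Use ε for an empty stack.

(q_0, 100, $)
  ε-move, top $: go to q_3, push V$ → (q_3, 100, V$)
  read 1, top V: go to q_1, push ε → (q_1, 00, $)
  read 0, top $: go to q_0, push $ → (q_0, 0, $)
  ε-move, top $: go to q_3, push V$ → (q_3, 0, V$)
  read 0, top V: go to q_0, push XV → (q_0, ε, XV$)
All input consumed in state q_0 with stack XV$.

XV$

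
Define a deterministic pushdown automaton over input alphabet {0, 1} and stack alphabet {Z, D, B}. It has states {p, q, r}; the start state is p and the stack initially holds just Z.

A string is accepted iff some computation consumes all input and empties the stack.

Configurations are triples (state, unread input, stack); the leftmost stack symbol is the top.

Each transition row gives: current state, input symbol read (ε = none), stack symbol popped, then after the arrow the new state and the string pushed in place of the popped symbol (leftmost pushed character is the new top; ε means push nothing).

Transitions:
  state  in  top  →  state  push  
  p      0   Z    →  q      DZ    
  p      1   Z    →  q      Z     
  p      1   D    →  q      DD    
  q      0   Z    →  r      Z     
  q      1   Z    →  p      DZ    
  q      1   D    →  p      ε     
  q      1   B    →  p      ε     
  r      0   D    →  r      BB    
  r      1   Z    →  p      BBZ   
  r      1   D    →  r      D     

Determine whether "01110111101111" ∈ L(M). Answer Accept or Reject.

Reject

(p, 01110111101111, Z)
  read 0, top Z: go to q, push DZ → (q, 1110111101111, DZ)
  read 1, top D: go to p, push ε → (p, 110111101111, Z)
  read 1, top Z: go to q, push Z → (q, 10111101111, Z)
  read 1, top Z: go to p, push DZ → (p, 0111101111, DZ)
No transition applies at (p, 0111101111, DZ); input not fully consumed.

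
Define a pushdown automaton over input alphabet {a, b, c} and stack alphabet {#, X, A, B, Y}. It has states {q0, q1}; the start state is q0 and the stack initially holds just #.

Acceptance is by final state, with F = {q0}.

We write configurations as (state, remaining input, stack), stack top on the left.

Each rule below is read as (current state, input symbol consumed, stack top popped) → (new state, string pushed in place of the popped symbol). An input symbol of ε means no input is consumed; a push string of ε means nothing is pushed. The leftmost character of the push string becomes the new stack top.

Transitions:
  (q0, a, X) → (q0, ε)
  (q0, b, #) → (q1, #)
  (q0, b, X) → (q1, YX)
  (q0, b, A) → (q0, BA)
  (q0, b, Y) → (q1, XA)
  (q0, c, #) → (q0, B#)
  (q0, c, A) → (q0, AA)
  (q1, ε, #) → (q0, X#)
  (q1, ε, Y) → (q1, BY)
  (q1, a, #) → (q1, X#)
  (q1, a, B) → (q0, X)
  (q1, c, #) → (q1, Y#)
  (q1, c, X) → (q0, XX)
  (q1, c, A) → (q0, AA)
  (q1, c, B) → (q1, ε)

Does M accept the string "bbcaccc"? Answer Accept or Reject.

Reject

No computation consumes all input and reaches a final state.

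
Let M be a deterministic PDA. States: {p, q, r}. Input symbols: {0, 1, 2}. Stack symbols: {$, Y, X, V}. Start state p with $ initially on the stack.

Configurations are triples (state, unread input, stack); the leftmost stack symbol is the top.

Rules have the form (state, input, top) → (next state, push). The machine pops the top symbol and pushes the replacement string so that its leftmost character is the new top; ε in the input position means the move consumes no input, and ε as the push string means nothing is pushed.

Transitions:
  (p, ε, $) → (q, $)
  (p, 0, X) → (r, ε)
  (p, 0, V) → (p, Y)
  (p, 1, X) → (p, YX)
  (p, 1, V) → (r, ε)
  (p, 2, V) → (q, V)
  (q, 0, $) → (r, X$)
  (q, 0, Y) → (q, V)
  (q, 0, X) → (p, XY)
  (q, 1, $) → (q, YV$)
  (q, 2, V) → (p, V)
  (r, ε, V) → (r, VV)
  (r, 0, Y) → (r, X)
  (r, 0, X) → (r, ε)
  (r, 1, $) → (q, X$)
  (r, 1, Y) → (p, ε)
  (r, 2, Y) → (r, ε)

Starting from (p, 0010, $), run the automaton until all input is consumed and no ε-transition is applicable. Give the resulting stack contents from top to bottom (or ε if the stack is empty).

(p, 0010, $)
  ε-move, top $: go to q, push $ → (q, 0010, $)
  read 0, top $: go to r, push X$ → (r, 010, X$)
  read 0, top X: go to r, push ε → (r, 10, $)
  read 1, top $: go to q, push X$ → (q, 0, X$)
  read 0, top X: go to p, push XY → (p, ε, XY$)
All input consumed in state p with stack XY$.

XY$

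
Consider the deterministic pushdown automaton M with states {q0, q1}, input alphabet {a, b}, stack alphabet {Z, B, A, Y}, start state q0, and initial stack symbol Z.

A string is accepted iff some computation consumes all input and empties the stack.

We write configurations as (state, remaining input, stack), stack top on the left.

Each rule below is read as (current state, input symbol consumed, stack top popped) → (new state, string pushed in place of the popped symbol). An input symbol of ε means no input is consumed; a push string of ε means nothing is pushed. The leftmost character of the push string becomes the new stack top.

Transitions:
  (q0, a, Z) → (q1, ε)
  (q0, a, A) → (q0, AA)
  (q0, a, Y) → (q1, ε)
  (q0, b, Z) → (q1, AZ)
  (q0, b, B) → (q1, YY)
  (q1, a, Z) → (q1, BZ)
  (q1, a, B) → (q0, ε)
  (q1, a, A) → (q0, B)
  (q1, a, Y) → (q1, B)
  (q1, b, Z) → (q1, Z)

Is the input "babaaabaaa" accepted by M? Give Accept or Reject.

Accept

(q0, babaaabaaa, Z) ⊢ (q1, abaaabaaa, AZ) ⊢ (q0, baaabaaa, BZ) ⊢ (q1, aaabaaa, YYZ) ⊢ (q1, aabaaa, BYZ) ⊢ (q0, abaaa, YZ) ⊢ (q1, baaa, Z) ⊢ (q1, aaa, Z) ⊢ (q1, aa, BZ) ⊢ (q0, a, Z) ⊢ (q1, ε, ε)
All input consumed and the stack is empty.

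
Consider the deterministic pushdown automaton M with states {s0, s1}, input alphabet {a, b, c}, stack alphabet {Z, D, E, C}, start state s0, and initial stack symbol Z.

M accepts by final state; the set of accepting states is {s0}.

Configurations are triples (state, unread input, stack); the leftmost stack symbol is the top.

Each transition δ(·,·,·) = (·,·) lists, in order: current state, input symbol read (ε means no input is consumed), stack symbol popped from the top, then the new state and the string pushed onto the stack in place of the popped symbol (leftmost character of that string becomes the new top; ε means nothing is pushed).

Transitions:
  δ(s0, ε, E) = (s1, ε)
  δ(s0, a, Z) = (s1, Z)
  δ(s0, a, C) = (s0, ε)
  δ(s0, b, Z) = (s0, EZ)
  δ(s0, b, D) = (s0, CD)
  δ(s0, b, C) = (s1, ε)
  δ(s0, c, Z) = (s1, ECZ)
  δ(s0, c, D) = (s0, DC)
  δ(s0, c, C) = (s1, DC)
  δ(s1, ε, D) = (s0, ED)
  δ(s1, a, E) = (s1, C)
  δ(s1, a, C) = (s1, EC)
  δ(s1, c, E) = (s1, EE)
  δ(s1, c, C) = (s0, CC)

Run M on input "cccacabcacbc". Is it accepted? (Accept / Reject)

(s0, cccacabcacbc, Z)
  read c, top Z: go to s1, push ECZ → (s1, ccacabcacbc, ECZ)
  read c, top E: go to s1, push EE → (s1, cacabcacbc, EECZ)
  read c, top E: go to s1, push EE → (s1, acabcacbc, EEECZ)
  read a, top E: go to s1, push C → (s1, cabcacbc, CEECZ)
  read c, top C: go to s0, push CC → (s0, abcacbc, CCEECZ)
  read a, top C: go to s0, push ε → (s0, bcacbc, CEECZ)
  read b, top C: go to s1, push ε → (s1, cacbc, EECZ)
  read c, top E: go to s1, push EE → (s1, acbc, EEECZ)
  read a, top E: go to s1, push C → (s1, cbc, CEECZ)
  read c, top C: go to s0, push CC → (s0, bc, CCEECZ)
  read b, top C: go to s1, push ε → (s1, c, CEECZ)
  read c, top C: go to s0, push CC → (s0, ε, CCEECZ)
All input consumed; state s0 ∈ F.

Accept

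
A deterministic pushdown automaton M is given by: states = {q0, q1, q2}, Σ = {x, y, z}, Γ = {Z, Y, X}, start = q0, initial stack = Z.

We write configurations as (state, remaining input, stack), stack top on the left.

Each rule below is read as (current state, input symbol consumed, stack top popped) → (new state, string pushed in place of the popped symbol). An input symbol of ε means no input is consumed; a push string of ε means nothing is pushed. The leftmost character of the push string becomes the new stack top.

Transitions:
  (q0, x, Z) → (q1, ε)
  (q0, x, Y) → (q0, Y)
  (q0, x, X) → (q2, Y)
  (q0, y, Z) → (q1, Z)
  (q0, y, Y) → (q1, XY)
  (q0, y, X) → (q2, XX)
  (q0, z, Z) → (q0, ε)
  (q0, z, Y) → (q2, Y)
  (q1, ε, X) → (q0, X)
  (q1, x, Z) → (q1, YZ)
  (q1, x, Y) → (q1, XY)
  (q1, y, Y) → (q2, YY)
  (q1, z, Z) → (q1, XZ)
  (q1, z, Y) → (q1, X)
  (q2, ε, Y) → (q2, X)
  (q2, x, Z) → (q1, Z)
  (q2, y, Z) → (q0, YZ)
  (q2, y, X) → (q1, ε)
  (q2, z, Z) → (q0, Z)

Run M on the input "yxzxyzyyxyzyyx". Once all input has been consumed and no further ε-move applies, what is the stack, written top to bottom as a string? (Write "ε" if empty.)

(q0, yxzxyzyyxyzyyx, Z)
  read y, top Z: go to q1, push Z → (q1, xzxyzyyxyzyyx, Z)
  read x, top Z: go to q1, push YZ → (q1, zxyzyyxyzyyx, YZ)
  read z, top Y: go to q1, push X → (q1, xyzyyxyzyyx, XZ)
  ε-move, top X: go to q0, push X → (q0, xyzyyxyzyyx, XZ)
  read x, top X: go to q2, push Y → (q2, yzyyxyzyyx, YZ)
  ε-move, top Y: go to q2, push X → (q2, yzyyxyzyyx, XZ)
  read y, top X: go to q1, push ε → (q1, zyyxyzyyx, Z)
  read z, top Z: go to q1, push XZ → (q1, yyxyzyyx, XZ)
  ε-move, top X: go to q0, push X → (q0, yyxyzyyx, XZ)
  read y, top X: go to q2, push XX → (q2, yxyzyyx, XXZ)
  read y, top X: go to q1, push ε → (q1, xyzyyx, XZ)
  ε-move, top X: go to q0, push X → (q0, xyzyyx, XZ)
  read x, top X: go to q2, push Y → (q2, yzyyx, YZ)
  ε-move, top Y: go to q2, push X → (q2, yzyyx, XZ)
  read y, top X: go to q1, push ε → (q1, zyyx, Z)
  read z, top Z: go to q1, push XZ → (q1, yyx, XZ)
  ε-move, top X: go to q0, push X → (q0, yyx, XZ)
  read y, top X: go to q2, push XX → (q2, yx, XXZ)
  read y, top X: go to q1, push ε → (q1, x, XZ)
  ε-move, top X: go to q0, push X → (q0, x, XZ)
  read x, top X: go to q2, push Y → (q2, ε, YZ)
  ε-move, top Y: go to q2, push X → (q2, ε, XZ)
All input consumed in state q2 with stack XZ.

XZ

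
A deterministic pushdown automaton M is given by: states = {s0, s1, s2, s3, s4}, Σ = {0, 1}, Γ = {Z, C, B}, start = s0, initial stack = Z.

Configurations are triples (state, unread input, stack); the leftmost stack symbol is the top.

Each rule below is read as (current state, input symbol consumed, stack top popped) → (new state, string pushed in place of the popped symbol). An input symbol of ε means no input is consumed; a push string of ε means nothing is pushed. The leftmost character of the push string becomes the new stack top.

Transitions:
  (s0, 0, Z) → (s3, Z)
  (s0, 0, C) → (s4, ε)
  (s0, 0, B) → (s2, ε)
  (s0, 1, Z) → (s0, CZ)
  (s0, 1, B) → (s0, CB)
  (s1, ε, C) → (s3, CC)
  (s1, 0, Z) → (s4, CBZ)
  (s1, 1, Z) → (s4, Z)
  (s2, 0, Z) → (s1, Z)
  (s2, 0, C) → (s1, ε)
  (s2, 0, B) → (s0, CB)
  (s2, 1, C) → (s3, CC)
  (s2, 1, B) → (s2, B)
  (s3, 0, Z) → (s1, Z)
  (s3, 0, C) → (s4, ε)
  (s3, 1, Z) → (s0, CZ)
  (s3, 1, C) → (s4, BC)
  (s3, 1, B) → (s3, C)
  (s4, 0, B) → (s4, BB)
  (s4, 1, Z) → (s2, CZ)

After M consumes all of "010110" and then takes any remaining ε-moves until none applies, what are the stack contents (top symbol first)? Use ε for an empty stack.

CZ

(s0, 010110, Z)
  read 0, top Z: go to s3, push Z → (s3, 10110, Z)
  read 1, top Z: go to s0, push CZ → (s0, 0110, CZ)
  read 0, top C: go to s4, push ε → (s4, 110, Z)
  read 1, top Z: go to s2, push CZ → (s2, 10, CZ)
  read 1, top C: go to s3, push CC → (s3, 0, CCZ)
  read 0, top C: go to s4, push ε → (s4, ε, CZ)
All input consumed in state s4 with stack CZ.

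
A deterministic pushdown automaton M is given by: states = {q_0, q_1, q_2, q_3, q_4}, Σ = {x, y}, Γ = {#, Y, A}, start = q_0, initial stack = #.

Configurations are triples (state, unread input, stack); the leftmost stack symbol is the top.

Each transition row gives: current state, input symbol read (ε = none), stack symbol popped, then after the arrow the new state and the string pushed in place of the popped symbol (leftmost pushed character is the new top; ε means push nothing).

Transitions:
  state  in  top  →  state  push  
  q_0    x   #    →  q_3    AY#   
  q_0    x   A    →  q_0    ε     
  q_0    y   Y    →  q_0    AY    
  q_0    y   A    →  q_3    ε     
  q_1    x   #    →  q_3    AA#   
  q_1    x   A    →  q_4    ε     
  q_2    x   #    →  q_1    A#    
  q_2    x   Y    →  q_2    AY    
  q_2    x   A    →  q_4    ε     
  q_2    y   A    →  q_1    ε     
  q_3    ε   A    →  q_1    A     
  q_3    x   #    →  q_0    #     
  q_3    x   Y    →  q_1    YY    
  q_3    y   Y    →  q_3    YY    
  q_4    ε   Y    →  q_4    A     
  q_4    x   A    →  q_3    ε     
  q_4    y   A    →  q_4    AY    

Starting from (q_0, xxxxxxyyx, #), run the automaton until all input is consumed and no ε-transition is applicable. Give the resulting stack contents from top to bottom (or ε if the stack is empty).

(q_0, xxxxxxyyx, #)
  read x, top #: go to q_3, push AY# → (q_3, xxxxxyyx, AY#)
  ε-move, top A: go to q_1, push A → (q_1, xxxxxyyx, AY#)
  read x, top A: go to q_4, push ε → (q_4, xxxxyyx, Y#)
  ε-move, top Y: go to q_4, push A → (q_4, xxxxyyx, A#)
  read x, top A: go to q_3, push ε → (q_3, xxxyyx, #)
  read x, top #: go to q_0, push # → (q_0, xxyyx, #)
  read x, top #: go to q_3, push AY# → (q_3, xyyx, AY#)
  ε-move, top A: go to q_1, push A → (q_1, xyyx, AY#)
  read x, top A: go to q_4, push ε → (q_4, yyx, Y#)
  ε-move, top Y: go to q_4, push A → (q_4, yyx, A#)
  read y, top A: go to q_4, push AY → (q_4, yx, AY#)
  read y, top A: go to q_4, push AY → (q_4, x, AYY#)
  read x, top A: go to q_3, push ε → (q_3, ε, YY#)
All input consumed in state q_3 with stack YY#.

YY#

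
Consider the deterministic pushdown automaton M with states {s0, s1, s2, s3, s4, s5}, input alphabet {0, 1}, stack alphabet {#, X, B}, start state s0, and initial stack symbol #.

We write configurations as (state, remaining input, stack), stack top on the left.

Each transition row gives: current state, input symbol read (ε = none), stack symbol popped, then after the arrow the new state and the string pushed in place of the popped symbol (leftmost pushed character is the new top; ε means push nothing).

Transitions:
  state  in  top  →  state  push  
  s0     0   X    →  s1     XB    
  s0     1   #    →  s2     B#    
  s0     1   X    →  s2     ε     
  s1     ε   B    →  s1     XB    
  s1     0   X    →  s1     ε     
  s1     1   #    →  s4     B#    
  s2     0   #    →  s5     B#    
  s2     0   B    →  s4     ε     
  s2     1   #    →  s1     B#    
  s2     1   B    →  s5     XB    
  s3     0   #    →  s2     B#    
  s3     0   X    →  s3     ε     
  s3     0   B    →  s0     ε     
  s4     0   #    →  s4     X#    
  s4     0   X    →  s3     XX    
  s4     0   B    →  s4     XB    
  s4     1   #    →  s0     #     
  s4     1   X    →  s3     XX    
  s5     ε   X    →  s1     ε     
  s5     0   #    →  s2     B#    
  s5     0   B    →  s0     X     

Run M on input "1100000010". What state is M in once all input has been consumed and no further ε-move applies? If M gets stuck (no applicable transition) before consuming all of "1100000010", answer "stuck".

stuck

(s0, 1100000010, #) ⊢ (s2, 100000010, B#) ⊢ (s5, 00000010, XB#) ⊢ (s1, 00000010, B#) ⊢ (s1, 00000010, XB#) ⊢ (s1, 0000010, B#) ⊢ (s1, 0000010, XB#) ⊢ (s1, 000010, B#) ⊢ (s1, 000010, XB#) ⊢ (s1, 00010, B#) ⊢ (s1, 00010, XB#) ⊢ (s1, 0010, B#) ⊢ (s1, 0010, XB#) ⊢ (s1, 010, B#) ⊢ (s1, 010, XB#) ⊢ (s1, 10, B#) ⊢ (s1, 10, XB#)
No transition for (s1, 1, top X); M blocks with input 10 remaining.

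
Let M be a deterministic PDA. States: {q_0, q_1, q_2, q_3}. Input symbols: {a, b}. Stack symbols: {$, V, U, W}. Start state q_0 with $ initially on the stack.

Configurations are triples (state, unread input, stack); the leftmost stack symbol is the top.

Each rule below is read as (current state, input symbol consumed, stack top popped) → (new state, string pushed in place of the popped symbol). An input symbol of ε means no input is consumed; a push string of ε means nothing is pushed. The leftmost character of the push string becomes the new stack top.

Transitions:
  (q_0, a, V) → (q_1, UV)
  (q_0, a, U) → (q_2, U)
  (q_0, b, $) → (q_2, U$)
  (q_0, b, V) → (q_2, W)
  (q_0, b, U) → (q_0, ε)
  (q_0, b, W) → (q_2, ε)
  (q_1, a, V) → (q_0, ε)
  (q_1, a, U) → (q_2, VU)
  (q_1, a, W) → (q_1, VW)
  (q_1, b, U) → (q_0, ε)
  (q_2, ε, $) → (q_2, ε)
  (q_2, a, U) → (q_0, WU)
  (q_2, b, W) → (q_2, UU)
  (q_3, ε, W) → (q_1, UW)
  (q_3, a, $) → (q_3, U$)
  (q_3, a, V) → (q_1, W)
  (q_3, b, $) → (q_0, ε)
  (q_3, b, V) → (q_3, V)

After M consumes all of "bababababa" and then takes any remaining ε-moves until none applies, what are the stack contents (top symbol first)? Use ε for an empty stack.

WU$

(q_0, bababababa, $) ⊢ (q_2, ababababa, U$) ⊢ (q_0, babababa, WU$) ⊢ (q_2, abababa, U$) ⊢ (q_0, bababa, WU$) ⊢ (q_2, ababa, U$) ⊢ (q_0, baba, WU$) ⊢ (q_2, aba, U$) ⊢ (q_0, ba, WU$) ⊢ (q_2, a, U$) ⊢ (q_0, ε, WU$)
All input consumed in state q_0 with stack WU$.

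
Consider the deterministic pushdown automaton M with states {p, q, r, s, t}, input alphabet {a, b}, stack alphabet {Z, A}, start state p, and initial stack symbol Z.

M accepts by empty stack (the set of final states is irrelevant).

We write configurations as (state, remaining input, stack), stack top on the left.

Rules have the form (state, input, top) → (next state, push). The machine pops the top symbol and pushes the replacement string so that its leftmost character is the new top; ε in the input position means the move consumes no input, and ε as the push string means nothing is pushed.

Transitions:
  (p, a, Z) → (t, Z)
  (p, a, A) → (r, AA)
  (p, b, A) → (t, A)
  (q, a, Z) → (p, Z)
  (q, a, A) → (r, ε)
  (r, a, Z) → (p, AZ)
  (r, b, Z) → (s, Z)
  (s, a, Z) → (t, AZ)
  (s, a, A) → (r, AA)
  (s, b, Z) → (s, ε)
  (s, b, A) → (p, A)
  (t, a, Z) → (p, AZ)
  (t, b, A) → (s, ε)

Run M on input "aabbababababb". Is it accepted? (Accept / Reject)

(p, aabbababababb, Z) ⊢ (t, abbababababb, Z) ⊢ (p, bbababababb, AZ) ⊢ (t, bababababb, AZ) ⊢ (s, ababababb, Z) ⊢ (t, babababb, AZ) ⊢ (s, abababb, Z) ⊢ (t, bababb, AZ) ⊢ (s, ababb, Z) ⊢ (t, babb, AZ) ⊢ (s, abb, Z) ⊢ (t, bb, AZ) ⊢ (s, b, Z) ⊢ (s, ε, ε)
All input consumed and the stack is empty.

Accept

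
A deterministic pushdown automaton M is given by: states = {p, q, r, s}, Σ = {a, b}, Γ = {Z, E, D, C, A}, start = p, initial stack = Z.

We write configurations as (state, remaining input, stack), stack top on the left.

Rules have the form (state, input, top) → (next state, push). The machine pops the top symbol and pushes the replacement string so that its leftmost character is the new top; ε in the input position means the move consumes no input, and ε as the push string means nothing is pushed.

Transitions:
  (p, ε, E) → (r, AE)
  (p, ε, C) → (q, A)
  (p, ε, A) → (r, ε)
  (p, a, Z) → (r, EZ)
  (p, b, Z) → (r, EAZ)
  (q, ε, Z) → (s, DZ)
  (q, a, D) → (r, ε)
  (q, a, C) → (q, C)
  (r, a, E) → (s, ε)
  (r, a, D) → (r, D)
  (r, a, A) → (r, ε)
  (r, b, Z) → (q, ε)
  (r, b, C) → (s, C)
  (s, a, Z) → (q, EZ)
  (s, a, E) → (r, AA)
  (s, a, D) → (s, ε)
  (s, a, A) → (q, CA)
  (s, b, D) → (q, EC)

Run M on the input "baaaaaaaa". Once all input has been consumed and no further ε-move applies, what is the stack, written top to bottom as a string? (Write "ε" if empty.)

(p, baaaaaaaa, Z) ⊢ (r, aaaaaaaa, EAZ) ⊢ (s, aaaaaaa, AZ) ⊢ (q, aaaaaa, CAZ) ⊢ (q, aaaaa, CAZ) ⊢ (q, aaaa, CAZ) ⊢ (q, aaa, CAZ) ⊢ (q, aa, CAZ) ⊢ (q, a, CAZ) ⊢ (q, ε, CAZ)
All input consumed in state q with stack CAZ.

CAZ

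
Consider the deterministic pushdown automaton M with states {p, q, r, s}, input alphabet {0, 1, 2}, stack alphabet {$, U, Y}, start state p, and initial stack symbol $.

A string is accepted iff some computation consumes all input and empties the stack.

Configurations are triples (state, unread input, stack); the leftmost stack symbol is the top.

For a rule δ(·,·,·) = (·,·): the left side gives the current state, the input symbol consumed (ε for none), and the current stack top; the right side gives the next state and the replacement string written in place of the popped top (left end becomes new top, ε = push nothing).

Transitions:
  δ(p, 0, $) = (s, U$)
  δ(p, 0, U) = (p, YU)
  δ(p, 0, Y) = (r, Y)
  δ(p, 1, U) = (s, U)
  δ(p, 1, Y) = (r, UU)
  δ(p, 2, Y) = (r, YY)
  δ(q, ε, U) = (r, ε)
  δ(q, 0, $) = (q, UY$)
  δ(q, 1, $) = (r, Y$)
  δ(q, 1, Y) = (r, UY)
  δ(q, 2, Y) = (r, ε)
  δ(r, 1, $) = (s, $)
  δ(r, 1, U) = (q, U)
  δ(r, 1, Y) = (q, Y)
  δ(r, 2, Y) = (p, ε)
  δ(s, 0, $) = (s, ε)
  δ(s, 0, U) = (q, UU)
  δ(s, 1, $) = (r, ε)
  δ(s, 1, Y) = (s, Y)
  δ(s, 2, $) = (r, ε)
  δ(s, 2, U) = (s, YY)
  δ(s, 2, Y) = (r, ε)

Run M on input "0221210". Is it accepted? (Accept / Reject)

Accept

(p, 0221210, $) ⊢ (s, 221210, U$) ⊢ (s, 21210, YY$) ⊢ (r, 1210, Y$) ⊢ (q, 210, Y$) ⊢ (r, 10, $) ⊢ (s, 0, $) ⊢ (s, ε, ε)
All input consumed and the stack is empty.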